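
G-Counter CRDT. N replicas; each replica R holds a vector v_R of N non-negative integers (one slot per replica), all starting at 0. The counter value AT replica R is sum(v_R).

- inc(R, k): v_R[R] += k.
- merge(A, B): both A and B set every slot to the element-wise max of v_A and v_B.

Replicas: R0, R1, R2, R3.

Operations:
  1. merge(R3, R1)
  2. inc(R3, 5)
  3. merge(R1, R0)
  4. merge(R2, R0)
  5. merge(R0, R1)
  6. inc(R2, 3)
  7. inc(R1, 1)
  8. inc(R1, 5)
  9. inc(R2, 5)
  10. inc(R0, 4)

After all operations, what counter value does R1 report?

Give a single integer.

Op 1: merge R3<->R1 -> R3=(0,0,0,0) R1=(0,0,0,0)
Op 2: inc R3 by 5 -> R3=(0,0,0,5) value=5
Op 3: merge R1<->R0 -> R1=(0,0,0,0) R0=(0,0,0,0)
Op 4: merge R2<->R0 -> R2=(0,0,0,0) R0=(0,0,0,0)
Op 5: merge R0<->R1 -> R0=(0,0,0,0) R1=(0,0,0,0)
Op 6: inc R2 by 3 -> R2=(0,0,3,0) value=3
Op 7: inc R1 by 1 -> R1=(0,1,0,0) value=1
Op 8: inc R1 by 5 -> R1=(0,6,0,0) value=6
Op 9: inc R2 by 5 -> R2=(0,0,8,0) value=8
Op 10: inc R0 by 4 -> R0=(4,0,0,0) value=4

Answer: 6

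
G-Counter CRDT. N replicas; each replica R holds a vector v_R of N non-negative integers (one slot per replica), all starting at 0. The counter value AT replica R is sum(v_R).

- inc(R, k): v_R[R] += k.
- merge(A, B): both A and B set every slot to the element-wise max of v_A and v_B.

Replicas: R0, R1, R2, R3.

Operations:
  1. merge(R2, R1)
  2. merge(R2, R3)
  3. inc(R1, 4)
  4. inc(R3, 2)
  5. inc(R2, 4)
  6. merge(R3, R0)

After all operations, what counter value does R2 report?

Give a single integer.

Op 1: merge R2<->R1 -> R2=(0,0,0,0) R1=(0,0,0,0)
Op 2: merge R2<->R3 -> R2=(0,0,0,0) R3=(0,0,0,0)
Op 3: inc R1 by 4 -> R1=(0,4,0,0) value=4
Op 4: inc R3 by 2 -> R3=(0,0,0,2) value=2
Op 5: inc R2 by 4 -> R2=(0,0,4,0) value=4
Op 6: merge R3<->R0 -> R3=(0,0,0,2) R0=(0,0,0,2)

Answer: 4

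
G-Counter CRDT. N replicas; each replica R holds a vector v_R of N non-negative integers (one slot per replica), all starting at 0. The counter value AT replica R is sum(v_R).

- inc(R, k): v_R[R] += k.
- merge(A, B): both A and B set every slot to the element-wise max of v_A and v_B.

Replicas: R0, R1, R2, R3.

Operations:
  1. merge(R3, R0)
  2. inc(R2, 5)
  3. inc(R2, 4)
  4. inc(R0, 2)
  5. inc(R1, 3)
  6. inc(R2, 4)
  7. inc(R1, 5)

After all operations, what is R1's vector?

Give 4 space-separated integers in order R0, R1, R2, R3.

Op 1: merge R3<->R0 -> R3=(0,0,0,0) R0=(0,0,0,0)
Op 2: inc R2 by 5 -> R2=(0,0,5,0) value=5
Op 3: inc R2 by 4 -> R2=(0,0,9,0) value=9
Op 4: inc R0 by 2 -> R0=(2,0,0,0) value=2
Op 5: inc R1 by 3 -> R1=(0,3,0,0) value=3
Op 6: inc R2 by 4 -> R2=(0,0,13,0) value=13
Op 7: inc R1 by 5 -> R1=(0,8,0,0) value=8

Answer: 0 8 0 0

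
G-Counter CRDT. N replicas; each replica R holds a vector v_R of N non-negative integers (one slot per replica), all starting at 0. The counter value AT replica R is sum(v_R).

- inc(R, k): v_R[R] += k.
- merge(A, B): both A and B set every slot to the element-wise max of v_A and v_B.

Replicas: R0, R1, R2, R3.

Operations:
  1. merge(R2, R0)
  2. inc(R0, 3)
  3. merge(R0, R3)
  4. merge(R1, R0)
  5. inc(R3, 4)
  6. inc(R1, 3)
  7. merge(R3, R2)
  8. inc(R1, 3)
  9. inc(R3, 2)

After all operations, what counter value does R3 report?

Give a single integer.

Answer: 9

Derivation:
Op 1: merge R2<->R0 -> R2=(0,0,0,0) R0=(0,0,0,0)
Op 2: inc R0 by 3 -> R0=(3,0,0,0) value=3
Op 3: merge R0<->R3 -> R0=(3,0,0,0) R3=(3,0,0,0)
Op 4: merge R1<->R0 -> R1=(3,0,0,0) R0=(3,0,0,0)
Op 5: inc R3 by 4 -> R3=(3,0,0,4) value=7
Op 6: inc R1 by 3 -> R1=(3,3,0,0) value=6
Op 7: merge R3<->R2 -> R3=(3,0,0,4) R2=(3,0,0,4)
Op 8: inc R1 by 3 -> R1=(3,6,0,0) value=9
Op 9: inc R3 by 2 -> R3=(3,0,0,6) value=9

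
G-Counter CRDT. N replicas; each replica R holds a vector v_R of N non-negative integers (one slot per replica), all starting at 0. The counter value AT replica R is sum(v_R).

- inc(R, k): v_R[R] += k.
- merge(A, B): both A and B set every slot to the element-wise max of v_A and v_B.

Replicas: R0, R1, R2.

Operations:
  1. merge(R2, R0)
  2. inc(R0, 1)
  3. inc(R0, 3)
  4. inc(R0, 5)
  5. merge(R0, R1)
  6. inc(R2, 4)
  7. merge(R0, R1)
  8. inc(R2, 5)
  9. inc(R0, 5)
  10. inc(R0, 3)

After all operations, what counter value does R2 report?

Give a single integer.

Answer: 9

Derivation:
Op 1: merge R2<->R0 -> R2=(0,0,0) R0=(0,0,0)
Op 2: inc R0 by 1 -> R0=(1,0,0) value=1
Op 3: inc R0 by 3 -> R0=(4,0,0) value=4
Op 4: inc R0 by 5 -> R0=(9,0,0) value=9
Op 5: merge R0<->R1 -> R0=(9,0,0) R1=(9,0,0)
Op 6: inc R2 by 4 -> R2=(0,0,4) value=4
Op 7: merge R0<->R1 -> R0=(9,0,0) R1=(9,0,0)
Op 8: inc R2 by 5 -> R2=(0,0,9) value=9
Op 9: inc R0 by 5 -> R0=(14,0,0) value=14
Op 10: inc R0 by 3 -> R0=(17,0,0) value=17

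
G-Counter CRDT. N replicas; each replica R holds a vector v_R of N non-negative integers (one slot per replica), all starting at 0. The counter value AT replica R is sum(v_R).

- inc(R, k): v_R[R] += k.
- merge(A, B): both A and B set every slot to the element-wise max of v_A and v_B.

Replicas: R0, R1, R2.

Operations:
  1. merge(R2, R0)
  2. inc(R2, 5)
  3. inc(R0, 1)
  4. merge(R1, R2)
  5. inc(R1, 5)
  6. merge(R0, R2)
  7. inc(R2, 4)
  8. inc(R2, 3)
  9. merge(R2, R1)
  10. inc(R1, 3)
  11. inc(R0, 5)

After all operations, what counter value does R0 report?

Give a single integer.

Op 1: merge R2<->R0 -> R2=(0,0,0) R0=(0,0,0)
Op 2: inc R2 by 5 -> R2=(0,0,5) value=5
Op 3: inc R0 by 1 -> R0=(1,0,0) value=1
Op 4: merge R1<->R2 -> R1=(0,0,5) R2=(0,0,5)
Op 5: inc R1 by 5 -> R1=(0,5,5) value=10
Op 6: merge R0<->R2 -> R0=(1,0,5) R2=(1,0,5)
Op 7: inc R2 by 4 -> R2=(1,0,9) value=10
Op 8: inc R2 by 3 -> R2=(1,0,12) value=13
Op 9: merge R2<->R1 -> R2=(1,5,12) R1=(1,5,12)
Op 10: inc R1 by 3 -> R1=(1,8,12) value=21
Op 11: inc R0 by 5 -> R0=(6,0,5) value=11

Answer: 11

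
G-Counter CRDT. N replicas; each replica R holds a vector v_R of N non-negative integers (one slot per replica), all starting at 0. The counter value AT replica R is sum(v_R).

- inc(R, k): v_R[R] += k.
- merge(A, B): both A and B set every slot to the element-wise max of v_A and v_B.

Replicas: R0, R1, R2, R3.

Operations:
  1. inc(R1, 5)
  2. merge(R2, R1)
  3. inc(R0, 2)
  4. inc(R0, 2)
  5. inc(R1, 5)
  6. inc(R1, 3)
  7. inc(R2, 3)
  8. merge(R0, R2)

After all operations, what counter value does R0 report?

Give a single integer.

Op 1: inc R1 by 5 -> R1=(0,5,0,0) value=5
Op 2: merge R2<->R1 -> R2=(0,5,0,0) R1=(0,5,0,0)
Op 3: inc R0 by 2 -> R0=(2,0,0,0) value=2
Op 4: inc R0 by 2 -> R0=(4,0,0,0) value=4
Op 5: inc R1 by 5 -> R1=(0,10,0,0) value=10
Op 6: inc R1 by 3 -> R1=(0,13,0,0) value=13
Op 7: inc R2 by 3 -> R2=(0,5,3,0) value=8
Op 8: merge R0<->R2 -> R0=(4,5,3,0) R2=(4,5,3,0)

Answer: 12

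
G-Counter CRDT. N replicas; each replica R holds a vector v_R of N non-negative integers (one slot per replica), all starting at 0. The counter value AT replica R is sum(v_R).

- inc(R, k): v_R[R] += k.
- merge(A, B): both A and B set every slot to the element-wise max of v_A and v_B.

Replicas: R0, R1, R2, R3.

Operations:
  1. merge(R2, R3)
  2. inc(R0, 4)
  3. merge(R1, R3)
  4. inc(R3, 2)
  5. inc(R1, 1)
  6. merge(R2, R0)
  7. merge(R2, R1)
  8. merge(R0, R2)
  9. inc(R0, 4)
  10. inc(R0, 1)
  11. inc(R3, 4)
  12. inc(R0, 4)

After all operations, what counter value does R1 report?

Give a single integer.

Answer: 5

Derivation:
Op 1: merge R2<->R3 -> R2=(0,0,0,0) R3=(0,0,0,0)
Op 2: inc R0 by 4 -> R0=(4,0,0,0) value=4
Op 3: merge R1<->R3 -> R1=(0,0,0,0) R3=(0,0,0,0)
Op 4: inc R3 by 2 -> R3=(0,0,0,2) value=2
Op 5: inc R1 by 1 -> R1=(0,1,0,0) value=1
Op 6: merge R2<->R0 -> R2=(4,0,0,0) R0=(4,0,0,0)
Op 7: merge R2<->R1 -> R2=(4,1,0,0) R1=(4,1,0,0)
Op 8: merge R0<->R2 -> R0=(4,1,0,0) R2=(4,1,0,0)
Op 9: inc R0 by 4 -> R0=(8,1,0,0) value=9
Op 10: inc R0 by 1 -> R0=(9,1,0,0) value=10
Op 11: inc R3 by 4 -> R3=(0,0,0,6) value=6
Op 12: inc R0 by 4 -> R0=(13,1,0,0) value=14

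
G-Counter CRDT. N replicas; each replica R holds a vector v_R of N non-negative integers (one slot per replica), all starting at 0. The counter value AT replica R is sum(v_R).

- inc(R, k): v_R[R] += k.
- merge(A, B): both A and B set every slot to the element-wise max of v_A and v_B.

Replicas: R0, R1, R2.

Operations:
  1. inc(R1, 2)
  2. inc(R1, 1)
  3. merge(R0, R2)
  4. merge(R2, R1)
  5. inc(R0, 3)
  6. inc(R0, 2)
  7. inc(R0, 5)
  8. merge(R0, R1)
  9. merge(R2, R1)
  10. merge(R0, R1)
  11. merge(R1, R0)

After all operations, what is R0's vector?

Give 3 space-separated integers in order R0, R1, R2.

Answer: 10 3 0

Derivation:
Op 1: inc R1 by 2 -> R1=(0,2,0) value=2
Op 2: inc R1 by 1 -> R1=(0,3,0) value=3
Op 3: merge R0<->R2 -> R0=(0,0,0) R2=(0,0,0)
Op 4: merge R2<->R1 -> R2=(0,3,0) R1=(0,3,0)
Op 5: inc R0 by 3 -> R0=(3,0,0) value=3
Op 6: inc R0 by 2 -> R0=(5,0,0) value=5
Op 7: inc R0 by 5 -> R0=(10,0,0) value=10
Op 8: merge R0<->R1 -> R0=(10,3,0) R1=(10,3,0)
Op 9: merge R2<->R1 -> R2=(10,3,0) R1=(10,3,0)
Op 10: merge R0<->R1 -> R0=(10,3,0) R1=(10,3,0)
Op 11: merge R1<->R0 -> R1=(10,3,0) R0=(10,3,0)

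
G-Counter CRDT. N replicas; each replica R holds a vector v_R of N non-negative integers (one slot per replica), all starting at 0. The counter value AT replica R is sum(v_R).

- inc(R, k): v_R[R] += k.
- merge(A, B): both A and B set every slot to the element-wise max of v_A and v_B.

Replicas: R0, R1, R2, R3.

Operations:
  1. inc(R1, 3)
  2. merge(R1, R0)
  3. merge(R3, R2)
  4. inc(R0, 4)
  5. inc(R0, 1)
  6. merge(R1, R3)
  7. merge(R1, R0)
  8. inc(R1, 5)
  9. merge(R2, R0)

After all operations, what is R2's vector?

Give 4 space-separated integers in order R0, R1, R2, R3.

Answer: 5 3 0 0

Derivation:
Op 1: inc R1 by 3 -> R1=(0,3,0,0) value=3
Op 2: merge R1<->R0 -> R1=(0,3,0,0) R0=(0,3,0,0)
Op 3: merge R3<->R2 -> R3=(0,0,0,0) R2=(0,0,0,0)
Op 4: inc R0 by 4 -> R0=(4,3,0,0) value=7
Op 5: inc R0 by 1 -> R0=(5,3,0,0) value=8
Op 6: merge R1<->R3 -> R1=(0,3,0,0) R3=(0,3,0,0)
Op 7: merge R1<->R0 -> R1=(5,3,0,0) R0=(5,3,0,0)
Op 8: inc R1 by 5 -> R1=(5,8,0,0) value=13
Op 9: merge R2<->R0 -> R2=(5,3,0,0) R0=(5,3,0,0)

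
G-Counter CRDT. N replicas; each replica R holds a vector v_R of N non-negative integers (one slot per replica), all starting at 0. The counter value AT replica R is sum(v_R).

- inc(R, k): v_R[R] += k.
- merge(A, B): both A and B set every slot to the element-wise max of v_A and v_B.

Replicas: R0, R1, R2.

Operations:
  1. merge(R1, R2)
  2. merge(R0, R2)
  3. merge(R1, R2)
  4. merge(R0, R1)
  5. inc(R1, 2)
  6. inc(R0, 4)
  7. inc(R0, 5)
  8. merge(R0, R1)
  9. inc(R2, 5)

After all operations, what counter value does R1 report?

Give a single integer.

Op 1: merge R1<->R2 -> R1=(0,0,0) R2=(0,0,0)
Op 2: merge R0<->R2 -> R0=(0,0,0) R2=(0,0,0)
Op 3: merge R1<->R2 -> R1=(0,0,0) R2=(0,0,0)
Op 4: merge R0<->R1 -> R0=(0,0,0) R1=(0,0,0)
Op 5: inc R1 by 2 -> R1=(0,2,0) value=2
Op 6: inc R0 by 4 -> R0=(4,0,0) value=4
Op 7: inc R0 by 5 -> R0=(9,0,0) value=9
Op 8: merge R0<->R1 -> R0=(9,2,0) R1=(9,2,0)
Op 9: inc R2 by 5 -> R2=(0,0,5) value=5

Answer: 11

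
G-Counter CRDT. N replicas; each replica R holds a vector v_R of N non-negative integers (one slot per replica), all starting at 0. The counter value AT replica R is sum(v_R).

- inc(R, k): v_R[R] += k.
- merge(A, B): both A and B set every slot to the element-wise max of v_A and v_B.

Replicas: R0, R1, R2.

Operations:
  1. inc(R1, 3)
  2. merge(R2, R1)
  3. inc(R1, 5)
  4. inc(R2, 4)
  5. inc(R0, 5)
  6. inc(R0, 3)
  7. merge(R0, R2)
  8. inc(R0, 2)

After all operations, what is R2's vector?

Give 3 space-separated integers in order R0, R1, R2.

Op 1: inc R1 by 3 -> R1=(0,3,0) value=3
Op 2: merge R2<->R1 -> R2=(0,3,0) R1=(0,3,0)
Op 3: inc R1 by 5 -> R1=(0,8,0) value=8
Op 4: inc R2 by 4 -> R2=(0,3,4) value=7
Op 5: inc R0 by 5 -> R0=(5,0,0) value=5
Op 6: inc R0 by 3 -> R0=(8,0,0) value=8
Op 7: merge R0<->R2 -> R0=(8,3,4) R2=(8,3,4)
Op 8: inc R0 by 2 -> R0=(10,3,4) value=17

Answer: 8 3 4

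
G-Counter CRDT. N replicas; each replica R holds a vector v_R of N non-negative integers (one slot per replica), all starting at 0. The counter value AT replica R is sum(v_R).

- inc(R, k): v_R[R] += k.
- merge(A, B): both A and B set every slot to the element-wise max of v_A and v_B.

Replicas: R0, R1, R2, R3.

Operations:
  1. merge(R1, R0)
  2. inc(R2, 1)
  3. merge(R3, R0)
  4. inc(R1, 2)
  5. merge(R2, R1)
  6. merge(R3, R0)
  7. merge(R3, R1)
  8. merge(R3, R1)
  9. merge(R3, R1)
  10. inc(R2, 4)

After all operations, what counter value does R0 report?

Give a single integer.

Answer: 0

Derivation:
Op 1: merge R1<->R0 -> R1=(0,0,0,0) R0=(0,0,0,0)
Op 2: inc R2 by 1 -> R2=(0,0,1,0) value=1
Op 3: merge R3<->R0 -> R3=(0,0,0,0) R0=(0,0,0,0)
Op 4: inc R1 by 2 -> R1=(0,2,0,0) value=2
Op 5: merge R2<->R1 -> R2=(0,2,1,0) R1=(0,2,1,0)
Op 6: merge R3<->R0 -> R3=(0,0,0,0) R0=(0,0,0,0)
Op 7: merge R3<->R1 -> R3=(0,2,1,0) R1=(0,2,1,0)
Op 8: merge R3<->R1 -> R3=(0,2,1,0) R1=(0,2,1,0)
Op 9: merge R3<->R1 -> R3=(0,2,1,0) R1=(0,2,1,0)
Op 10: inc R2 by 4 -> R2=(0,2,5,0) value=7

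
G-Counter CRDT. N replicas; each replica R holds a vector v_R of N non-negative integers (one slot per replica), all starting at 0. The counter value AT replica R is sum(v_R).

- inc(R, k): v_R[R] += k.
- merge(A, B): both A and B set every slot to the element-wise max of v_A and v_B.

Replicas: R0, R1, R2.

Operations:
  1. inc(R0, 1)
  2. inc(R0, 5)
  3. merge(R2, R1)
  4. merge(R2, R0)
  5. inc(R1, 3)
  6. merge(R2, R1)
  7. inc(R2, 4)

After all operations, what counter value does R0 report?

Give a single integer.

Op 1: inc R0 by 1 -> R0=(1,0,0) value=1
Op 2: inc R0 by 5 -> R0=(6,0,0) value=6
Op 3: merge R2<->R1 -> R2=(0,0,0) R1=(0,0,0)
Op 4: merge R2<->R0 -> R2=(6,0,0) R0=(6,0,0)
Op 5: inc R1 by 3 -> R1=(0,3,0) value=3
Op 6: merge R2<->R1 -> R2=(6,3,0) R1=(6,3,0)
Op 7: inc R2 by 4 -> R2=(6,3,4) value=13

Answer: 6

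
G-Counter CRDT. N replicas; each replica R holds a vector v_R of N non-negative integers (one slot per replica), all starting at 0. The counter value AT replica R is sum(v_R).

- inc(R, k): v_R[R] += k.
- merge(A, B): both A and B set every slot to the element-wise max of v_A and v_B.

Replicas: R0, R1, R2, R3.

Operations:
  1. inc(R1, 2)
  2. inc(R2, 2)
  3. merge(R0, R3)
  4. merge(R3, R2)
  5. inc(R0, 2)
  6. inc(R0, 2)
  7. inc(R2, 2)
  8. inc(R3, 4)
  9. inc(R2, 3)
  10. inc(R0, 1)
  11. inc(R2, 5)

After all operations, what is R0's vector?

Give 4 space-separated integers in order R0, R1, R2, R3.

Answer: 5 0 0 0

Derivation:
Op 1: inc R1 by 2 -> R1=(0,2,0,0) value=2
Op 2: inc R2 by 2 -> R2=(0,0,2,0) value=2
Op 3: merge R0<->R3 -> R0=(0,0,0,0) R3=(0,0,0,0)
Op 4: merge R3<->R2 -> R3=(0,0,2,0) R2=(0,0,2,0)
Op 5: inc R0 by 2 -> R0=(2,0,0,0) value=2
Op 6: inc R0 by 2 -> R0=(4,0,0,0) value=4
Op 7: inc R2 by 2 -> R2=(0,0,4,0) value=4
Op 8: inc R3 by 4 -> R3=(0,0,2,4) value=6
Op 9: inc R2 by 3 -> R2=(0,0,7,0) value=7
Op 10: inc R0 by 1 -> R0=(5,0,0,0) value=5
Op 11: inc R2 by 5 -> R2=(0,0,12,0) value=12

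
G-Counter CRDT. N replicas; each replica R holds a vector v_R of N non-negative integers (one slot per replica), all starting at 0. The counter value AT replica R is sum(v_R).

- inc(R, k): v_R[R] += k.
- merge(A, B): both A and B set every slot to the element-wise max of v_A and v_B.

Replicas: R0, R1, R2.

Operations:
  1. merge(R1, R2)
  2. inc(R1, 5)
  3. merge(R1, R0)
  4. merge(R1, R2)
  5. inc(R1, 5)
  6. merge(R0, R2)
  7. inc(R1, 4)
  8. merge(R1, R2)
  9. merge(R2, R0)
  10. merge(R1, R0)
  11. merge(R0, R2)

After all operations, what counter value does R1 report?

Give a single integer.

Op 1: merge R1<->R2 -> R1=(0,0,0) R2=(0,0,0)
Op 2: inc R1 by 5 -> R1=(0,5,0) value=5
Op 3: merge R1<->R0 -> R1=(0,5,0) R0=(0,5,0)
Op 4: merge R1<->R2 -> R1=(0,5,0) R2=(0,5,0)
Op 5: inc R1 by 5 -> R1=(0,10,0) value=10
Op 6: merge R0<->R2 -> R0=(0,5,0) R2=(0,5,0)
Op 7: inc R1 by 4 -> R1=(0,14,0) value=14
Op 8: merge R1<->R2 -> R1=(0,14,0) R2=(0,14,0)
Op 9: merge R2<->R0 -> R2=(0,14,0) R0=(0,14,0)
Op 10: merge R1<->R0 -> R1=(0,14,0) R0=(0,14,0)
Op 11: merge R0<->R2 -> R0=(0,14,0) R2=(0,14,0)

Answer: 14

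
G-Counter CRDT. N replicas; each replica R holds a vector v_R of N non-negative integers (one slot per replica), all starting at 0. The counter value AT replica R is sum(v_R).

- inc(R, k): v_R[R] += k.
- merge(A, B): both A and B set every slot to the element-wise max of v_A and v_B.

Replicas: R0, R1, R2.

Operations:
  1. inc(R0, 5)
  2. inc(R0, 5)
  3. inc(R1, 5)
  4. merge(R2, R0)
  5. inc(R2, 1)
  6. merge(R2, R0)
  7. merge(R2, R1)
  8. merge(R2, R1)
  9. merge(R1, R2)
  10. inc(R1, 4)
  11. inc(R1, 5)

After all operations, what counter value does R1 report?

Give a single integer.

Op 1: inc R0 by 5 -> R0=(5,0,0) value=5
Op 2: inc R0 by 5 -> R0=(10,0,0) value=10
Op 3: inc R1 by 5 -> R1=(0,5,0) value=5
Op 4: merge R2<->R0 -> R2=(10,0,0) R0=(10,0,0)
Op 5: inc R2 by 1 -> R2=(10,0,1) value=11
Op 6: merge R2<->R0 -> R2=(10,0,1) R0=(10,0,1)
Op 7: merge R2<->R1 -> R2=(10,5,1) R1=(10,5,1)
Op 8: merge R2<->R1 -> R2=(10,5,1) R1=(10,5,1)
Op 9: merge R1<->R2 -> R1=(10,5,1) R2=(10,5,1)
Op 10: inc R1 by 4 -> R1=(10,9,1) value=20
Op 11: inc R1 by 5 -> R1=(10,14,1) value=25

Answer: 25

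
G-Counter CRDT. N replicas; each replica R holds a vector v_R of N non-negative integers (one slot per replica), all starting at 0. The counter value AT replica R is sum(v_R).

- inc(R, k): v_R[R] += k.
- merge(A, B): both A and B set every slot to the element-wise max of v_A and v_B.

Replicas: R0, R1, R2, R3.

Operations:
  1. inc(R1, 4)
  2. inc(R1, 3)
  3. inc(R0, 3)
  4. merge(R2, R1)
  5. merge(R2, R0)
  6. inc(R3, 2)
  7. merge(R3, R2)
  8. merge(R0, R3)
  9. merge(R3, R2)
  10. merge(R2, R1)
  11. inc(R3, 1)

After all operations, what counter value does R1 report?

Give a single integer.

Op 1: inc R1 by 4 -> R1=(0,4,0,0) value=4
Op 2: inc R1 by 3 -> R1=(0,7,0,0) value=7
Op 3: inc R0 by 3 -> R0=(3,0,0,0) value=3
Op 4: merge R2<->R1 -> R2=(0,7,0,0) R1=(0,7,0,0)
Op 5: merge R2<->R0 -> R2=(3,7,0,0) R0=(3,7,0,0)
Op 6: inc R3 by 2 -> R3=(0,0,0,2) value=2
Op 7: merge R3<->R2 -> R3=(3,7,0,2) R2=(3,7,0,2)
Op 8: merge R0<->R3 -> R0=(3,7,0,2) R3=(3,7,0,2)
Op 9: merge R3<->R2 -> R3=(3,7,0,2) R2=(3,7,0,2)
Op 10: merge R2<->R1 -> R2=(3,7,0,2) R1=(3,7,0,2)
Op 11: inc R3 by 1 -> R3=(3,7,0,3) value=13

Answer: 12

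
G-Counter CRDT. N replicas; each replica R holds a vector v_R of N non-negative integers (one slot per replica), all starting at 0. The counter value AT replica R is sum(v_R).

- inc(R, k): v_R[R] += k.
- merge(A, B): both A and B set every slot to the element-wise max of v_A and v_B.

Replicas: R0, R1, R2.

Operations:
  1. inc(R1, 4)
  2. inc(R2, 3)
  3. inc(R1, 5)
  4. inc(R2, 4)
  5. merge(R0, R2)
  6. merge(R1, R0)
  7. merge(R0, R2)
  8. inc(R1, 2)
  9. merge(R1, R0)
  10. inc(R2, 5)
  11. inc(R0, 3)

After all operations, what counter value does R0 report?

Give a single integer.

Answer: 21

Derivation:
Op 1: inc R1 by 4 -> R1=(0,4,0) value=4
Op 2: inc R2 by 3 -> R2=(0,0,3) value=3
Op 3: inc R1 by 5 -> R1=(0,9,0) value=9
Op 4: inc R2 by 4 -> R2=(0,0,7) value=7
Op 5: merge R0<->R2 -> R0=(0,0,7) R2=(0,0,7)
Op 6: merge R1<->R0 -> R1=(0,9,7) R0=(0,9,7)
Op 7: merge R0<->R2 -> R0=(0,9,7) R2=(0,9,7)
Op 8: inc R1 by 2 -> R1=(0,11,7) value=18
Op 9: merge R1<->R0 -> R1=(0,11,7) R0=(0,11,7)
Op 10: inc R2 by 5 -> R2=(0,9,12) value=21
Op 11: inc R0 by 3 -> R0=(3,11,7) value=21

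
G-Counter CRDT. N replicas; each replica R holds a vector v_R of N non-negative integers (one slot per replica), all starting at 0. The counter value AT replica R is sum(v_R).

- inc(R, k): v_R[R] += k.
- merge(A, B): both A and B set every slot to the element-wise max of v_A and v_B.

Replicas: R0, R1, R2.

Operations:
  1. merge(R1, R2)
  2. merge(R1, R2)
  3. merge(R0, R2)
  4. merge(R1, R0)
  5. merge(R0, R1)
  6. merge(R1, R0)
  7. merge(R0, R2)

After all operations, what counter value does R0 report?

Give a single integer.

Answer: 0

Derivation:
Op 1: merge R1<->R2 -> R1=(0,0,0) R2=(0,0,0)
Op 2: merge R1<->R2 -> R1=(0,0,0) R2=(0,0,0)
Op 3: merge R0<->R2 -> R0=(0,0,0) R2=(0,0,0)
Op 4: merge R1<->R0 -> R1=(0,0,0) R0=(0,0,0)
Op 5: merge R0<->R1 -> R0=(0,0,0) R1=(0,0,0)
Op 6: merge R1<->R0 -> R1=(0,0,0) R0=(0,0,0)
Op 7: merge R0<->R2 -> R0=(0,0,0) R2=(0,0,0)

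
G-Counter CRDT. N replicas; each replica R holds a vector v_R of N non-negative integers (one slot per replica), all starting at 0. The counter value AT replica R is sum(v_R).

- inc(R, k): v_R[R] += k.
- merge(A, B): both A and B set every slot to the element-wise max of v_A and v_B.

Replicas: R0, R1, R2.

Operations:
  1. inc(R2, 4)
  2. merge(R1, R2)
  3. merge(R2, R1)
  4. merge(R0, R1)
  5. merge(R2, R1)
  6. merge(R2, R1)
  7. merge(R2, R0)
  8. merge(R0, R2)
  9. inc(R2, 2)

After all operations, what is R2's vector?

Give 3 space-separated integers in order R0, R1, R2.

Op 1: inc R2 by 4 -> R2=(0,0,4) value=4
Op 2: merge R1<->R2 -> R1=(0,0,4) R2=(0,0,4)
Op 3: merge R2<->R1 -> R2=(0,0,4) R1=(0,0,4)
Op 4: merge R0<->R1 -> R0=(0,0,4) R1=(0,0,4)
Op 5: merge R2<->R1 -> R2=(0,0,4) R1=(0,0,4)
Op 6: merge R2<->R1 -> R2=(0,0,4) R1=(0,0,4)
Op 7: merge R2<->R0 -> R2=(0,0,4) R0=(0,0,4)
Op 8: merge R0<->R2 -> R0=(0,0,4) R2=(0,0,4)
Op 9: inc R2 by 2 -> R2=(0,0,6) value=6

Answer: 0 0 6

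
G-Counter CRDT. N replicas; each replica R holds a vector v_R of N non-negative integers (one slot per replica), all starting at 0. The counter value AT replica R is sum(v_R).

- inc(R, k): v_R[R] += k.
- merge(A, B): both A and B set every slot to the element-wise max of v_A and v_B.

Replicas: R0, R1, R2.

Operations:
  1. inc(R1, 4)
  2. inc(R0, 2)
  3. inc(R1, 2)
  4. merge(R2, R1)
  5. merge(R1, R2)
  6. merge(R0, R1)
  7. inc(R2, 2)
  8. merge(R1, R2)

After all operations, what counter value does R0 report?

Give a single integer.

Op 1: inc R1 by 4 -> R1=(0,4,0) value=4
Op 2: inc R0 by 2 -> R0=(2,0,0) value=2
Op 3: inc R1 by 2 -> R1=(0,6,0) value=6
Op 4: merge R2<->R1 -> R2=(0,6,0) R1=(0,6,0)
Op 5: merge R1<->R2 -> R1=(0,6,0) R2=(0,6,0)
Op 6: merge R0<->R1 -> R0=(2,6,0) R1=(2,6,0)
Op 7: inc R2 by 2 -> R2=(0,6,2) value=8
Op 8: merge R1<->R2 -> R1=(2,6,2) R2=(2,6,2)

Answer: 8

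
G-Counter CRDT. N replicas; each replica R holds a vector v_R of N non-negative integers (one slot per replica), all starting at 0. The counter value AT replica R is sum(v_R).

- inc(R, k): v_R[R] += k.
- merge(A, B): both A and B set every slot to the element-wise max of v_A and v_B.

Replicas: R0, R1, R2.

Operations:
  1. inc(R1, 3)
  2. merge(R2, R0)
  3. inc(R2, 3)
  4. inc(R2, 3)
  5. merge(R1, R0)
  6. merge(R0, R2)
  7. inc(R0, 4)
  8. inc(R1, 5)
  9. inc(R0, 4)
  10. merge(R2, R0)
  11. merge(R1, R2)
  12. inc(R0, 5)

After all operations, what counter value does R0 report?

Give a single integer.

Op 1: inc R1 by 3 -> R1=(0,3,0) value=3
Op 2: merge R2<->R0 -> R2=(0,0,0) R0=(0,0,0)
Op 3: inc R2 by 3 -> R2=(0,0,3) value=3
Op 4: inc R2 by 3 -> R2=(0,0,6) value=6
Op 5: merge R1<->R0 -> R1=(0,3,0) R0=(0,3,0)
Op 6: merge R0<->R2 -> R0=(0,3,6) R2=(0,3,6)
Op 7: inc R0 by 4 -> R0=(4,3,6) value=13
Op 8: inc R1 by 5 -> R1=(0,8,0) value=8
Op 9: inc R0 by 4 -> R0=(8,3,6) value=17
Op 10: merge R2<->R0 -> R2=(8,3,6) R0=(8,3,6)
Op 11: merge R1<->R2 -> R1=(8,8,6) R2=(8,8,6)
Op 12: inc R0 by 5 -> R0=(13,3,6) value=22

Answer: 22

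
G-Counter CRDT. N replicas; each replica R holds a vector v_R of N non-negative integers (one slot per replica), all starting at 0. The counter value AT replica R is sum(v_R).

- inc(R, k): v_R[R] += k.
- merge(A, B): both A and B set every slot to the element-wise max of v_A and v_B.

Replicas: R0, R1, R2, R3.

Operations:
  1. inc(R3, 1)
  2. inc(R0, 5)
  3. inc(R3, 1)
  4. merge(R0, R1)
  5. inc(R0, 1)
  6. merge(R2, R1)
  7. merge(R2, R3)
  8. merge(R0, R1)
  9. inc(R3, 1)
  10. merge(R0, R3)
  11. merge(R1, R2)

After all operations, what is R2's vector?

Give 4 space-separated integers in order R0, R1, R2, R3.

Answer: 6 0 0 2

Derivation:
Op 1: inc R3 by 1 -> R3=(0,0,0,1) value=1
Op 2: inc R0 by 5 -> R0=(5,0,0,0) value=5
Op 3: inc R3 by 1 -> R3=(0,0,0,2) value=2
Op 4: merge R0<->R1 -> R0=(5,0,0,0) R1=(5,0,0,0)
Op 5: inc R0 by 1 -> R0=(6,0,0,0) value=6
Op 6: merge R2<->R1 -> R2=(5,0,0,0) R1=(5,0,0,0)
Op 7: merge R2<->R3 -> R2=(5,0,0,2) R3=(5,0,0,2)
Op 8: merge R0<->R1 -> R0=(6,0,0,0) R1=(6,0,0,0)
Op 9: inc R3 by 1 -> R3=(5,0,0,3) value=8
Op 10: merge R0<->R3 -> R0=(6,0,0,3) R3=(6,0,0,3)
Op 11: merge R1<->R2 -> R1=(6,0,0,2) R2=(6,0,0,2)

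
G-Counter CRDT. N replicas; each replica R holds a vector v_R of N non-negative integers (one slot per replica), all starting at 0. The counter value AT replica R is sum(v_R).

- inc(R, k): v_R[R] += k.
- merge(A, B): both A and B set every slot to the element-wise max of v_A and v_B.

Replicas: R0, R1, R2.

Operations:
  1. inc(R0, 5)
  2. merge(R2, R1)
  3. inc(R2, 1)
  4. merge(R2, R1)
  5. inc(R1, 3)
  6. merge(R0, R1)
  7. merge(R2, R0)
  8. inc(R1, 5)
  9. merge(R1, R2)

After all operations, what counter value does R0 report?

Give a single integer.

Answer: 9

Derivation:
Op 1: inc R0 by 5 -> R0=(5,0,0) value=5
Op 2: merge R2<->R1 -> R2=(0,0,0) R1=(0,0,0)
Op 3: inc R2 by 1 -> R2=(0,0,1) value=1
Op 4: merge R2<->R1 -> R2=(0,0,1) R1=(0,0,1)
Op 5: inc R1 by 3 -> R1=(0,3,1) value=4
Op 6: merge R0<->R1 -> R0=(5,3,1) R1=(5,3,1)
Op 7: merge R2<->R0 -> R2=(5,3,1) R0=(5,3,1)
Op 8: inc R1 by 5 -> R1=(5,8,1) value=14
Op 9: merge R1<->R2 -> R1=(5,8,1) R2=(5,8,1)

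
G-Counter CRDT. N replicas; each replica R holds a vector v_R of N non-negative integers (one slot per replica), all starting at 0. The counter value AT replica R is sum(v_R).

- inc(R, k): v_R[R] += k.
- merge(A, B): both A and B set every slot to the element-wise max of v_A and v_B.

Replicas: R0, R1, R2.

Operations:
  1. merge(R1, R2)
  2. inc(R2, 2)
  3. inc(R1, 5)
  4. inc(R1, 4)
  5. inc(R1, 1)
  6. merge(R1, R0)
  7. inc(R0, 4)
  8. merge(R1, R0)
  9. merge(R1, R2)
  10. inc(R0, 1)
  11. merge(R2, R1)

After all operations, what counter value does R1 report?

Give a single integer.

Op 1: merge R1<->R2 -> R1=(0,0,0) R2=(0,0,0)
Op 2: inc R2 by 2 -> R2=(0,0,2) value=2
Op 3: inc R1 by 5 -> R1=(0,5,0) value=5
Op 4: inc R1 by 4 -> R1=(0,9,0) value=9
Op 5: inc R1 by 1 -> R1=(0,10,0) value=10
Op 6: merge R1<->R0 -> R1=(0,10,0) R0=(0,10,0)
Op 7: inc R0 by 4 -> R0=(4,10,0) value=14
Op 8: merge R1<->R0 -> R1=(4,10,0) R0=(4,10,0)
Op 9: merge R1<->R2 -> R1=(4,10,2) R2=(4,10,2)
Op 10: inc R0 by 1 -> R0=(5,10,0) value=15
Op 11: merge R2<->R1 -> R2=(4,10,2) R1=(4,10,2)

Answer: 16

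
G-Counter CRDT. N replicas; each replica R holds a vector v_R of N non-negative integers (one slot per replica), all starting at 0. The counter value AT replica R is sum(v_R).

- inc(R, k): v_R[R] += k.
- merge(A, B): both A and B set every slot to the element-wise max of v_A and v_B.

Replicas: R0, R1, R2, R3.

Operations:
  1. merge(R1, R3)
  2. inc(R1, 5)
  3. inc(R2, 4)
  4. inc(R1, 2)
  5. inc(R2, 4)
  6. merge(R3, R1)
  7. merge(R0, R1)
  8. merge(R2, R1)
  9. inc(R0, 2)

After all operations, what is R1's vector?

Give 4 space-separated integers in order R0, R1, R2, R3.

Answer: 0 7 8 0

Derivation:
Op 1: merge R1<->R3 -> R1=(0,0,0,0) R3=(0,0,0,0)
Op 2: inc R1 by 5 -> R1=(0,5,0,0) value=5
Op 3: inc R2 by 4 -> R2=(0,0,4,0) value=4
Op 4: inc R1 by 2 -> R1=(0,7,0,0) value=7
Op 5: inc R2 by 4 -> R2=(0,0,8,0) value=8
Op 6: merge R3<->R1 -> R3=(0,7,0,0) R1=(0,7,0,0)
Op 7: merge R0<->R1 -> R0=(0,7,0,0) R1=(0,7,0,0)
Op 8: merge R2<->R1 -> R2=(0,7,8,0) R1=(0,7,8,0)
Op 9: inc R0 by 2 -> R0=(2,7,0,0) value=9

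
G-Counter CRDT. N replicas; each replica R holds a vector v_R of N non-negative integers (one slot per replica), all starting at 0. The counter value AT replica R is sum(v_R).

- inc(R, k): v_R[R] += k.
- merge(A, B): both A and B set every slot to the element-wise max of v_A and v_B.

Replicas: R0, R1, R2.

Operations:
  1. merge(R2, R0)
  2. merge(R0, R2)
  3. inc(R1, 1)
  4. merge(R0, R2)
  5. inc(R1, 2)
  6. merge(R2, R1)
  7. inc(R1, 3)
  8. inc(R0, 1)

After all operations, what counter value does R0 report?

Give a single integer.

Answer: 1

Derivation:
Op 1: merge R2<->R0 -> R2=(0,0,0) R0=(0,0,0)
Op 2: merge R0<->R2 -> R0=(0,0,0) R2=(0,0,0)
Op 3: inc R1 by 1 -> R1=(0,1,0) value=1
Op 4: merge R0<->R2 -> R0=(0,0,0) R2=(0,0,0)
Op 5: inc R1 by 2 -> R1=(0,3,0) value=3
Op 6: merge R2<->R1 -> R2=(0,3,0) R1=(0,3,0)
Op 7: inc R1 by 3 -> R1=(0,6,0) value=6
Op 8: inc R0 by 1 -> R0=(1,0,0) value=1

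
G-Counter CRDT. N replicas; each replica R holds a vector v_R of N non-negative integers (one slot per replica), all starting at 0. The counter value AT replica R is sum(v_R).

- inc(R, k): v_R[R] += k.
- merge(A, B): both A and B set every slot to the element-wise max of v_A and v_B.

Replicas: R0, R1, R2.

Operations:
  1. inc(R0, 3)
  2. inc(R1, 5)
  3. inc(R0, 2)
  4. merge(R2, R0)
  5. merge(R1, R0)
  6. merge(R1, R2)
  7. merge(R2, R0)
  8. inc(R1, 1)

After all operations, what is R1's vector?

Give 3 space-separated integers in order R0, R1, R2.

Op 1: inc R0 by 3 -> R0=(3,0,0) value=3
Op 2: inc R1 by 5 -> R1=(0,5,0) value=5
Op 3: inc R0 by 2 -> R0=(5,0,0) value=5
Op 4: merge R2<->R0 -> R2=(5,0,0) R0=(5,0,0)
Op 5: merge R1<->R0 -> R1=(5,5,0) R0=(5,5,0)
Op 6: merge R1<->R2 -> R1=(5,5,0) R2=(5,5,0)
Op 7: merge R2<->R0 -> R2=(5,5,0) R0=(5,5,0)
Op 8: inc R1 by 1 -> R1=(5,6,0) value=11

Answer: 5 6 0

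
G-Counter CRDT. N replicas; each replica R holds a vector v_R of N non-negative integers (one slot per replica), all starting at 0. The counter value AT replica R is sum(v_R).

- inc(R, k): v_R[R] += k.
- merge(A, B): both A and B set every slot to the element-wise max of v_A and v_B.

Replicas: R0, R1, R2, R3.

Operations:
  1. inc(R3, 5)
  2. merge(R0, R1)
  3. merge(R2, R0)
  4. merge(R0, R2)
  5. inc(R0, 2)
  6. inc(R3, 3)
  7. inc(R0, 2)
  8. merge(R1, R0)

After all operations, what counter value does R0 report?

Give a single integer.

Answer: 4

Derivation:
Op 1: inc R3 by 5 -> R3=(0,0,0,5) value=5
Op 2: merge R0<->R1 -> R0=(0,0,0,0) R1=(0,0,0,0)
Op 3: merge R2<->R0 -> R2=(0,0,0,0) R0=(0,0,0,0)
Op 4: merge R0<->R2 -> R0=(0,0,0,0) R2=(0,0,0,0)
Op 5: inc R0 by 2 -> R0=(2,0,0,0) value=2
Op 6: inc R3 by 3 -> R3=(0,0,0,8) value=8
Op 7: inc R0 by 2 -> R0=(4,0,0,0) value=4
Op 8: merge R1<->R0 -> R1=(4,0,0,0) R0=(4,0,0,0)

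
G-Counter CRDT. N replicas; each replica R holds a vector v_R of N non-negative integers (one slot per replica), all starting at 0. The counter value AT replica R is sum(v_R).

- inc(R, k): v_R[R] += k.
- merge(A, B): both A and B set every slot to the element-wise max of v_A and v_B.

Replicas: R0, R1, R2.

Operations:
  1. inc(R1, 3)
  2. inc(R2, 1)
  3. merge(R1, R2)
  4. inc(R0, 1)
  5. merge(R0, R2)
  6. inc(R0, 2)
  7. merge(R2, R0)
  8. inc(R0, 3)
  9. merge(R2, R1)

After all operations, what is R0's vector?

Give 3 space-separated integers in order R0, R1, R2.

Answer: 6 3 1

Derivation:
Op 1: inc R1 by 3 -> R1=(0,3,0) value=3
Op 2: inc R2 by 1 -> R2=(0,0,1) value=1
Op 3: merge R1<->R2 -> R1=(0,3,1) R2=(0,3,1)
Op 4: inc R0 by 1 -> R0=(1,0,0) value=1
Op 5: merge R0<->R2 -> R0=(1,3,1) R2=(1,3,1)
Op 6: inc R0 by 2 -> R0=(3,3,1) value=7
Op 7: merge R2<->R0 -> R2=(3,3,1) R0=(3,3,1)
Op 8: inc R0 by 3 -> R0=(6,3,1) value=10
Op 9: merge R2<->R1 -> R2=(3,3,1) R1=(3,3,1)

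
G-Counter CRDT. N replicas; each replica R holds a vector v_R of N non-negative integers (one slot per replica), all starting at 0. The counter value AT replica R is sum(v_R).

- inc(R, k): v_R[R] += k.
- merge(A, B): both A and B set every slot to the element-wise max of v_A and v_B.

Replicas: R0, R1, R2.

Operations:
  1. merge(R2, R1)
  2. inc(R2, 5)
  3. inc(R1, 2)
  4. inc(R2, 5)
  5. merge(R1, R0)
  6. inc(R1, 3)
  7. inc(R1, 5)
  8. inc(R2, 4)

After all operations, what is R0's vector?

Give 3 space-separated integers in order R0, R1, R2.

Answer: 0 2 0

Derivation:
Op 1: merge R2<->R1 -> R2=(0,0,0) R1=(0,0,0)
Op 2: inc R2 by 5 -> R2=(0,0,5) value=5
Op 3: inc R1 by 2 -> R1=(0,2,0) value=2
Op 4: inc R2 by 5 -> R2=(0,0,10) value=10
Op 5: merge R1<->R0 -> R1=(0,2,0) R0=(0,2,0)
Op 6: inc R1 by 3 -> R1=(0,5,0) value=5
Op 7: inc R1 by 5 -> R1=(0,10,0) value=10
Op 8: inc R2 by 4 -> R2=(0,0,14) value=14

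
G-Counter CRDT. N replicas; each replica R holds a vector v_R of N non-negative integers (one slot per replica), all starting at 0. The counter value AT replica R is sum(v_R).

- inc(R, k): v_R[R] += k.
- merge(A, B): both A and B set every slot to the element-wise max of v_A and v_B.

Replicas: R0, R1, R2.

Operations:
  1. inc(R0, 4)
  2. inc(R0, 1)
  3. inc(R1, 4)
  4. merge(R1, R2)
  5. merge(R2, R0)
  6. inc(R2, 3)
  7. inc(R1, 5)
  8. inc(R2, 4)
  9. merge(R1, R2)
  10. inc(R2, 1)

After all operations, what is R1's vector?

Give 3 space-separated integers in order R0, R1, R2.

Answer: 5 9 7

Derivation:
Op 1: inc R0 by 4 -> R0=(4,0,0) value=4
Op 2: inc R0 by 1 -> R0=(5,0,0) value=5
Op 3: inc R1 by 4 -> R1=(0,4,0) value=4
Op 4: merge R1<->R2 -> R1=(0,4,0) R2=(0,4,0)
Op 5: merge R2<->R0 -> R2=(5,4,0) R0=(5,4,0)
Op 6: inc R2 by 3 -> R2=(5,4,3) value=12
Op 7: inc R1 by 5 -> R1=(0,9,0) value=9
Op 8: inc R2 by 4 -> R2=(5,4,7) value=16
Op 9: merge R1<->R2 -> R1=(5,9,7) R2=(5,9,7)
Op 10: inc R2 by 1 -> R2=(5,9,8) value=22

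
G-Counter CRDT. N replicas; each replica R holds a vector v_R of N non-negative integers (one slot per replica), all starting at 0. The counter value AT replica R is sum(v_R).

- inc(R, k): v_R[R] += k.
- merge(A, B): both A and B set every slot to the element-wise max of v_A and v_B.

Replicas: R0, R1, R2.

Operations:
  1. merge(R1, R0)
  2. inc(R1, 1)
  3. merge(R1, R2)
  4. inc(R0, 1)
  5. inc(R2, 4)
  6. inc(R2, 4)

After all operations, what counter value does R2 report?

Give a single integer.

Op 1: merge R1<->R0 -> R1=(0,0,0) R0=(0,0,0)
Op 2: inc R1 by 1 -> R1=(0,1,0) value=1
Op 3: merge R1<->R2 -> R1=(0,1,0) R2=(0,1,0)
Op 4: inc R0 by 1 -> R0=(1,0,0) value=1
Op 5: inc R2 by 4 -> R2=(0,1,4) value=5
Op 6: inc R2 by 4 -> R2=(0,1,8) value=9

Answer: 9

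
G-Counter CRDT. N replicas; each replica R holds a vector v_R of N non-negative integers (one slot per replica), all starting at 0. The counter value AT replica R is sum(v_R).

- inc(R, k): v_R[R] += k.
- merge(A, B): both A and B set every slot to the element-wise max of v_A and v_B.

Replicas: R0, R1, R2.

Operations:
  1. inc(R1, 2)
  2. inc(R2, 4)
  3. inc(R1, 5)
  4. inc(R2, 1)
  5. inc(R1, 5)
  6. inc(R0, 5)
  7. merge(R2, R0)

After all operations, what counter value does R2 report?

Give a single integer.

Op 1: inc R1 by 2 -> R1=(0,2,0) value=2
Op 2: inc R2 by 4 -> R2=(0,0,4) value=4
Op 3: inc R1 by 5 -> R1=(0,7,0) value=7
Op 4: inc R2 by 1 -> R2=(0,0,5) value=5
Op 5: inc R1 by 5 -> R1=(0,12,0) value=12
Op 6: inc R0 by 5 -> R0=(5,0,0) value=5
Op 7: merge R2<->R0 -> R2=(5,0,5) R0=(5,0,5)

Answer: 10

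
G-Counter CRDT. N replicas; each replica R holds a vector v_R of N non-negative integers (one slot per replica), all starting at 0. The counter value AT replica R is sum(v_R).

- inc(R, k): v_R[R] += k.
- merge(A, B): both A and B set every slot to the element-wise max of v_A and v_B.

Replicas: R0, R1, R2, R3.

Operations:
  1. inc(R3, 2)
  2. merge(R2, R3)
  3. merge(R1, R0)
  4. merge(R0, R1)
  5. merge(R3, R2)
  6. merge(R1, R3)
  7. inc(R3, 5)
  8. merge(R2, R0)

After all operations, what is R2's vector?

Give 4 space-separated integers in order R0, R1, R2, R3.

Op 1: inc R3 by 2 -> R3=(0,0,0,2) value=2
Op 2: merge R2<->R3 -> R2=(0,0,0,2) R3=(0,0,0,2)
Op 3: merge R1<->R0 -> R1=(0,0,0,0) R0=(0,0,0,0)
Op 4: merge R0<->R1 -> R0=(0,0,0,0) R1=(0,0,0,0)
Op 5: merge R3<->R2 -> R3=(0,0,0,2) R2=(0,0,0,2)
Op 6: merge R1<->R3 -> R1=(0,0,0,2) R3=(0,0,0,2)
Op 7: inc R3 by 5 -> R3=(0,0,0,7) value=7
Op 8: merge R2<->R0 -> R2=(0,0,0,2) R0=(0,0,0,2)

Answer: 0 0 0 2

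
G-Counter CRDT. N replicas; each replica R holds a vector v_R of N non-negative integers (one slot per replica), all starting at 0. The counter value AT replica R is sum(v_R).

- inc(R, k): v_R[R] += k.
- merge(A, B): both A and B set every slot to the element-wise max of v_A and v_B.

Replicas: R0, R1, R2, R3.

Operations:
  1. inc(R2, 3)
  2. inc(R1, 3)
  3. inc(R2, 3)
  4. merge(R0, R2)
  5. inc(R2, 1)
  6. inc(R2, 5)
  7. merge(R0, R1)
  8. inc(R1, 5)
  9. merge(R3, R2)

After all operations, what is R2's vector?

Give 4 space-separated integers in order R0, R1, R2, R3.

Op 1: inc R2 by 3 -> R2=(0,0,3,0) value=3
Op 2: inc R1 by 3 -> R1=(0,3,0,0) value=3
Op 3: inc R2 by 3 -> R2=(0,0,6,0) value=6
Op 4: merge R0<->R2 -> R0=(0,0,6,0) R2=(0,0,6,0)
Op 5: inc R2 by 1 -> R2=(0,0,7,0) value=7
Op 6: inc R2 by 5 -> R2=(0,0,12,0) value=12
Op 7: merge R0<->R1 -> R0=(0,3,6,0) R1=(0,3,6,0)
Op 8: inc R1 by 5 -> R1=(0,8,6,0) value=14
Op 9: merge R3<->R2 -> R3=(0,0,12,0) R2=(0,0,12,0)

Answer: 0 0 12 0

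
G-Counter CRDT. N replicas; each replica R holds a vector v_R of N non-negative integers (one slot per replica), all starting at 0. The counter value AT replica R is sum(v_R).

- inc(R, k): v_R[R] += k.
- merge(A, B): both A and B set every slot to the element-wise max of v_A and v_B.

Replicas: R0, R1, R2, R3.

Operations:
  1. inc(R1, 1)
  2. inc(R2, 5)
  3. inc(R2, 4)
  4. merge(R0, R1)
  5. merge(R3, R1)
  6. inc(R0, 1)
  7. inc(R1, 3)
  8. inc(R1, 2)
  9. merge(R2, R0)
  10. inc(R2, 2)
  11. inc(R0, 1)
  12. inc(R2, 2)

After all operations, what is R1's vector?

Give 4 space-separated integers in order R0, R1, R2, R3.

Op 1: inc R1 by 1 -> R1=(0,1,0,0) value=1
Op 2: inc R2 by 5 -> R2=(0,0,5,0) value=5
Op 3: inc R2 by 4 -> R2=(0,0,9,0) value=9
Op 4: merge R0<->R1 -> R0=(0,1,0,0) R1=(0,1,0,0)
Op 5: merge R3<->R1 -> R3=(0,1,0,0) R1=(0,1,0,0)
Op 6: inc R0 by 1 -> R0=(1,1,0,0) value=2
Op 7: inc R1 by 3 -> R1=(0,4,0,0) value=4
Op 8: inc R1 by 2 -> R1=(0,6,0,0) value=6
Op 9: merge R2<->R0 -> R2=(1,1,9,0) R0=(1,1,9,0)
Op 10: inc R2 by 2 -> R2=(1,1,11,0) value=13
Op 11: inc R0 by 1 -> R0=(2,1,9,0) value=12
Op 12: inc R2 by 2 -> R2=(1,1,13,0) value=15

Answer: 0 6 0 0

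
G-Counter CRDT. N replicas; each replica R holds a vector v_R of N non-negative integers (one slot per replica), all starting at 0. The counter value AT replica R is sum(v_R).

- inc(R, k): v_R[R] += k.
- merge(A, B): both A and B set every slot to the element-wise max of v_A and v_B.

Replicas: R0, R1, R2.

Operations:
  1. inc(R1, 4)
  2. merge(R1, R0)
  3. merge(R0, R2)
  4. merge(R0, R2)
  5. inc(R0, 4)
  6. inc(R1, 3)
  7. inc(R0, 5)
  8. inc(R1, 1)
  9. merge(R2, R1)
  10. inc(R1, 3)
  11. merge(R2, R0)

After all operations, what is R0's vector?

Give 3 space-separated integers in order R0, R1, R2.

Op 1: inc R1 by 4 -> R1=(0,4,0) value=4
Op 2: merge R1<->R0 -> R1=(0,4,0) R0=(0,4,0)
Op 3: merge R0<->R2 -> R0=(0,4,0) R2=(0,4,0)
Op 4: merge R0<->R2 -> R0=(0,4,0) R2=(0,4,0)
Op 5: inc R0 by 4 -> R0=(4,4,0) value=8
Op 6: inc R1 by 3 -> R1=(0,7,0) value=7
Op 7: inc R0 by 5 -> R0=(9,4,0) value=13
Op 8: inc R1 by 1 -> R1=(0,8,0) value=8
Op 9: merge R2<->R1 -> R2=(0,8,0) R1=(0,8,0)
Op 10: inc R1 by 3 -> R1=(0,11,0) value=11
Op 11: merge R2<->R0 -> R2=(9,8,0) R0=(9,8,0)

Answer: 9 8 0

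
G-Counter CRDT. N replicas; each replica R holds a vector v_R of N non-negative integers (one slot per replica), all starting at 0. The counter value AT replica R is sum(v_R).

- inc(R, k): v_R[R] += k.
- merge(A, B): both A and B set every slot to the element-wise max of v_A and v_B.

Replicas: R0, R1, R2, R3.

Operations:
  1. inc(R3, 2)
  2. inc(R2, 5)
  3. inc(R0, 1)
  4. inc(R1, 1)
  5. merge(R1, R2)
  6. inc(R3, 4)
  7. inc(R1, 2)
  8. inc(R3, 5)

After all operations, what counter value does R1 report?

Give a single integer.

Answer: 8

Derivation:
Op 1: inc R3 by 2 -> R3=(0,0,0,2) value=2
Op 2: inc R2 by 5 -> R2=(0,0,5,0) value=5
Op 3: inc R0 by 1 -> R0=(1,0,0,0) value=1
Op 4: inc R1 by 1 -> R1=(0,1,0,0) value=1
Op 5: merge R1<->R2 -> R1=(0,1,5,0) R2=(0,1,5,0)
Op 6: inc R3 by 4 -> R3=(0,0,0,6) value=6
Op 7: inc R1 by 2 -> R1=(0,3,5,0) value=8
Op 8: inc R3 by 5 -> R3=(0,0,0,11) value=11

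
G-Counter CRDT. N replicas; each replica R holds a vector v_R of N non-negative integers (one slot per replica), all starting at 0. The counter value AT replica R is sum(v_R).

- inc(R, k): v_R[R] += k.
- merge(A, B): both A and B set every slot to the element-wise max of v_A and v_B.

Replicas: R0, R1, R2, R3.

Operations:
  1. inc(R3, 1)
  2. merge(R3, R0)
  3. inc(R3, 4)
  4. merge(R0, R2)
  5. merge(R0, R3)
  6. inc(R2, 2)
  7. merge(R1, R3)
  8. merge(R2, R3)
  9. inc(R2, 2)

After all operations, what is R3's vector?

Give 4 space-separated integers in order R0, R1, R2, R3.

Answer: 0 0 2 5

Derivation:
Op 1: inc R3 by 1 -> R3=(0,0,0,1) value=1
Op 2: merge R3<->R0 -> R3=(0,0,0,1) R0=(0,0,0,1)
Op 3: inc R3 by 4 -> R3=(0,0,0,5) value=5
Op 4: merge R0<->R2 -> R0=(0,0,0,1) R2=(0,0,0,1)
Op 5: merge R0<->R3 -> R0=(0,0,0,5) R3=(0,0,0,5)
Op 6: inc R2 by 2 -> R2=(0,0,2,1) value=3
Op 7: merge R1<->R3 -> R1=(0,0,0,5) R3=(0,0,0,5)
Op 8: merge R2<->R3 -> R2=(0,0,2,5) R3=(0,0,2,5)
Op 9: inc R2 by 2 -> R2=(0,0,4,5) value=9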